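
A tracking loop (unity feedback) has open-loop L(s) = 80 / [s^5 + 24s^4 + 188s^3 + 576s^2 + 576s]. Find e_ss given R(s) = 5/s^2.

36

Lowest-order denominator term is 576s, so the open loop has 1 pole at the origin → type 1 system.
K_v = lim_{s→0} s·L(s) = 80 / 576 = 5/36.
e_ss = 5/K_v = 5/(5/36) = 36.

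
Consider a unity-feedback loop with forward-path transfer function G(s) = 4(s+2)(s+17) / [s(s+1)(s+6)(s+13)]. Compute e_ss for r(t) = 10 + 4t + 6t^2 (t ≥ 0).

The open loop has one pole at the origin → type 1 system. Treating each term separately:
  • 10: tracked with zero error.
  • 4t: e_ss = 4/K_v with K_v=68/39 → 39/17.
  • 6t^2: a type-1 system cannot track it, e_ss → ∞.
The unbounded component dominates.

infinity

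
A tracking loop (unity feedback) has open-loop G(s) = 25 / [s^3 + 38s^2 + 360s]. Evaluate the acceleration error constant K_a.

0

Lowest-order denominator term is 360s, so the open loop has 1 pole at the origin → type 1 system.
K_a = lim_{s→0} s^2·G(s) = 0 (the extra factor of s kills the finite limit).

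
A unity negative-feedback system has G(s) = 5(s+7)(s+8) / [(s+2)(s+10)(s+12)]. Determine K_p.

System type = 0 (no poles at s=0).
K_p = lim_{s→0} G(s) = 5·7·8 / (2·10·12) = 7/6.

7/6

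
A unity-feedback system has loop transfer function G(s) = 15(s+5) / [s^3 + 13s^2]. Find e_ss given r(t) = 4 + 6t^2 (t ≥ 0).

2.08

Factoring s^2 from the denominator leaves a polynomial with constant term 13, so the system is type 2. Taking each input component in turn:
  • 4: tracked with zero error.
  • 6t^2: e_ss = 12/K_a with K_a=75/13 → 2.08.
Total e_ss = 2.08.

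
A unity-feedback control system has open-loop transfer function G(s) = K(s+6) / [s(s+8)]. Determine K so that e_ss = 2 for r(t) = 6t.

System type = 1 (one pole at s=0).
K_v = lim_{s→0} s·G(s) = K·6 / (8) = 0.75·K.
e_ss = 6/K_v = 2 ⇒ K_v = 3 ⇒ K = 3/0.75 = 4.

4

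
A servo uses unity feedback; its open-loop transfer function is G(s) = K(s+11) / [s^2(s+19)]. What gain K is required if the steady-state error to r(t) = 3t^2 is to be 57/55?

System type = 2 (two poles at s=0).
K_a = lim_{s→0} s^2·G(s) = K·11 / (19) = (11/19)·K.
e_ss = 6/K_a = 57/55 ⇒ K_a = 110/19 ⇒ K = (110/19)/(11/19) = 10.

10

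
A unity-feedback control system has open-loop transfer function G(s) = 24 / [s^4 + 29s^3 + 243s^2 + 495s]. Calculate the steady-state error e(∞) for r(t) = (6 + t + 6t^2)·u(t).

Factoring s from the denominator leaves a polynomial with constant term 495, so the system is type 1. Treating each term separately:
  • 6: tracked with zero error.
  • t: e_ss = 1/K_v with K_v=8/165 → 20.625.
  • 6t^2: a type-1 system cannot track it, e_ss → ∞.
The unbounded component dominates.

infinity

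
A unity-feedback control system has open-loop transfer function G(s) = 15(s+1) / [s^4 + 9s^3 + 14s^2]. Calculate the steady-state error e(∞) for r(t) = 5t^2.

Lowest-order denominator term is 14s^2, so the open loop has 2 poles at the origin → type 2 system.
K_a = lim_{s→0} s^2·G(s) = 15·1 / 14 = 15/14.
r(t) = 5t^2 gives R(s) = 10/s^3.
e_ss = 10/K_a = 10/(15/14) = 28/3.

28/3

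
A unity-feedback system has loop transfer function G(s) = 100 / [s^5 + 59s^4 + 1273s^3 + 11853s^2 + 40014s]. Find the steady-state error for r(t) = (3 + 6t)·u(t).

Lowest-order denominator term is 40014s, so the open loop has 1 pole at the origin → type 1 system. By superposition:
  • 3: tracked with zero error.
  • 6t: e_ss = 6/K_v with K_v=50/20007 → 2400.84.
Total e_ss = 2400.84.

2400.84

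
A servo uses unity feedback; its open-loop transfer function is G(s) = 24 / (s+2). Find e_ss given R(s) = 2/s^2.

G(s) has no factors of s in the denominator, so the system is type 0.
K_v = lim_{s→0} s·G(s) = 0; the steady-state error to this ramp input grows without bound.

infinity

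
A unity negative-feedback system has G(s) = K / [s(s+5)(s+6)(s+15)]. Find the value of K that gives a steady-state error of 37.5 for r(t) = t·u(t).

12

G(s) has one factor of s in the denominator, so the system is type 1.
K_v = lim_{s→0} s·G(s) = K / (5·6·15) = (1/450)·K.
e_ss = 1/K_v = 37.5 ⇒ K_v = 2/75 ⇒ K = (2/75)/(1/450) = 12.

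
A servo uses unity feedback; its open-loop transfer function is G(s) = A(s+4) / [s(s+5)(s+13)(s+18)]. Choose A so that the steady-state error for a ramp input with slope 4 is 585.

2

G(s) has one factor of s in the denominator, so the system is type 1.
K_v = lim_{s→0} s·G(s) = A·4 / (5·13·18) = (2/585)·A.
e_ss = 4/K_v = 585 ⇒ K_v = 4/585 ⇒ A = (4/585)/(2/585) = 2.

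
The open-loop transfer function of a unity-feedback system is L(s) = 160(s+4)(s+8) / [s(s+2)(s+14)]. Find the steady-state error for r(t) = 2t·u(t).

7/640

System type = 1 (one pole at s=0).
K_v = lim_{s→0} s·L(s) = 160·4·8 / (2·14) = 1280/7.
e_ss = 2/K_v = 2/(1280/7) = 7/640.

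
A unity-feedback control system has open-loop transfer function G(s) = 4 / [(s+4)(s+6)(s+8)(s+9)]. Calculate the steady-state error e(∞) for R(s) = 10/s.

4320/433

System type = 0 (no poles at s=0).
K_p = lim_{s→0} G(s) = 4 / (4·6·8·9) = 1/432.
e_ss = 10/(1 + K_p) = 10/(433/432) = 4320/433.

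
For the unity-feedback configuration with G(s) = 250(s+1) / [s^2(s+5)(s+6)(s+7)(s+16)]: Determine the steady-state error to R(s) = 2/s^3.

26.88

Two free integrators in G(s): this is a type 2 system.
K_a = lim_{s→0} s^2·G(s) = 250·1 / (5·6·7·16) = 25/336.
r(t) = t^2 gives R(s) = 2/s^3.
e_ss = 2/K_a = 2/(25/336) = 26.88.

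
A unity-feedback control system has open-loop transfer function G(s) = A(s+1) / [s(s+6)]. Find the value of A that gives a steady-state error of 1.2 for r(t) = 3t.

The open loop has one pole at the origin → type 1 system.
K_v = lim_{s→0} s·G(s) = A·1 / (6) = (1/6)·A.
e_ss = 3/K_v = 1.2 ⇒ K_v = 2.5 ⇒ A = 2.5/(1/6) = 15.

15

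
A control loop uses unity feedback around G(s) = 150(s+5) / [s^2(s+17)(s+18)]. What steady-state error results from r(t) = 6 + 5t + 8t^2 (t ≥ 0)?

System type = 2 (two poles at s=0). By superposition:
  • 6: tracked with zero error.
  • 5t: tracked with zero error.
  • 8t^2: e_ss = 16/K_a with K_a=125/51 → 6.528.
Total e_ss = 6.528.

6.528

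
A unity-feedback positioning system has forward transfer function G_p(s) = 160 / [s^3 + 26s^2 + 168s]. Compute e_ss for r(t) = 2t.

Factoring s from the denominator leaves a polynomial with constant term 168, so the system is type 1.
K_v = lim_{s→0} s·G_p(s) = 160 / 168 = 20/21.
e_ss = 2/K_v = 2/(20/21) = 2.1.

2.1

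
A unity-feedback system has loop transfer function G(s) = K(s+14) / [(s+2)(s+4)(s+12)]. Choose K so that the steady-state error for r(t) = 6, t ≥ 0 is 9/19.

G(s) has no factors of s in the denominator, so the system is type 0.
K_p = lim_{s→0} G(s) = K·14 / (2·4·12) = (7/48)·K.
e_ss = 6/(1 + K_p) = 9/19 ⇒ 1 + (7/48)·K = 38/3 ⇒ K = 80.

80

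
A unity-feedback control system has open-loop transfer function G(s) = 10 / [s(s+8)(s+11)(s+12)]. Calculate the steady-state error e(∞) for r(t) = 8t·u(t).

The open loop has one pole at the origin → type 1 system.
K_v = lim_{s→0} s·G(s) = 10 / (8·11·12) = 5/528.
e_ss = 8/K_v = 8/(5/528) = 844.8.

844.8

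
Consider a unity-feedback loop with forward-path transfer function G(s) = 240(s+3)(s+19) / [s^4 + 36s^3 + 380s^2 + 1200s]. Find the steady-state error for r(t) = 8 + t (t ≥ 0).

5/57

The denominator has no term below 1200s — 1 pole at s=0, type 1. By superposition:
  • 8: tracked with zero error.
  • t: e_ss = 1/K_v with K_v=11.4 → 5/57.
Total e_ss = 5/57.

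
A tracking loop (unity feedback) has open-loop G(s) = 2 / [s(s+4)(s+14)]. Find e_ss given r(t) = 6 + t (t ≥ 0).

28

G(s) has one factor of s in the denominator, so the system is type 1. By superposition:
  • 6: tracked with zero error.
  • t: e_ss = 1/K_v with K_v=1/28 → 28.
Total e_ss = 28.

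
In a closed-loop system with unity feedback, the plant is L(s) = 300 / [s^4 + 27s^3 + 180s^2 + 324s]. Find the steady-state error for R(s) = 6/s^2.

6.48

Lowest-order denominator term is 324s, so the open loop has 1 pole at the origin → type 1 system.
K_v = lim_{s→0} s·L(s) = 300 / 324 = 25/27.
e_ss = 6/K_v = 6/(25/27) = 6.48.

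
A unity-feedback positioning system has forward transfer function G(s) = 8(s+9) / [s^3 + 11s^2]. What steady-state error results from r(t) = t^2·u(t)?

11/36

Factoring s^2 from the denominator leaves a polynomial with constant term 11, so the system is type 2.
K_a = lim_{s→0} s^2·G(s) = 8·9 / 11 = 72/11.
r(t) = t^2 gives R(s) = 2/s^3.
e_ss = 2/K_a = 2/(72/11) = 11/36.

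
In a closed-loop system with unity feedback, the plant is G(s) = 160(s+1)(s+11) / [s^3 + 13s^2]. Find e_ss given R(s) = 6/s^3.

Lowest-order denominator term is 13s^2, so the open loop has 2 poles at the origin → type 2 system.
K_a = lim_{s→0} s^2·G(s) = 160·1·11 / 13 = 1760/13.
r(t) = 3t^2 gives R(s) = 6/s^3.
e_ss = 6/K_a = 6/(1760/13) = 39/880.

39/880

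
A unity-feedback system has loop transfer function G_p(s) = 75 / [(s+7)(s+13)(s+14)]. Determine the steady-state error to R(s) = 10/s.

System type = 0 (no poles at s=0).
K_p = lim_{s→0} G_p(s) = 75 / (7·13·14) = 75/1274.
e_ss = 10/(1 + K_p) = 10/(1349/1274) = 12740/1349.

12740/1349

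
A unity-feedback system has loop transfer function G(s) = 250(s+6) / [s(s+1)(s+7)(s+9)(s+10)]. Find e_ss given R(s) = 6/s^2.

One free integrator in G(s): this is a type 1 system.
K_v = lim_{s→0} s·G(s) = 250·6 / (1·7·9·10) = 50/21.
e_ss = 6/K_v = 6/(50/21) = 2.52.

2.52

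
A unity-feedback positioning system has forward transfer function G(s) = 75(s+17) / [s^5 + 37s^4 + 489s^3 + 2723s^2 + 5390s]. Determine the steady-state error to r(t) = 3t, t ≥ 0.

1078/85

Lowest-order denominator term is 5390s, so the open loop has 1 pole at the origin → type 1 system.
K_v = lim_{s→0} s·G(s) = 75·17 / 5390 = 255/1078.
e_ss = 3/K_v = 3/(255/1078) = 1078/85.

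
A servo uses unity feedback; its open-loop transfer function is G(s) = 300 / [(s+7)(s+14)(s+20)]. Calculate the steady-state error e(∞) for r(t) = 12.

1176/113

G(s) has no factors of s in the denominator, so the system is type 0.
K_p = lim_{s→0} G(s) = 300 / (7·14·20) = 15/98.
e_ss = 12/(1 + K_p) = 12/(113/98) = 1176/113.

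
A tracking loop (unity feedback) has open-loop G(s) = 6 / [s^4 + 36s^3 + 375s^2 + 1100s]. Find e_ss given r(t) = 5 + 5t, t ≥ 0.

2750/3

Factoring s from the denominator leaves a polynomial with constant term 1100, so the system is type 1. Treating each term separately:
  • 5: tracked with zero error.
  • 5t: e_ss = 5/K_v with K_v=3/550 → 2750/3.
Total e_ss = 2750/3.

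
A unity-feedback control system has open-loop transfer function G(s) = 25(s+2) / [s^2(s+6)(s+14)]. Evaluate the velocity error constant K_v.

K_v = lim_{s→0} s·G(s); with 2 poles at the origin the limit diverges, so K_v = ∞.

infinity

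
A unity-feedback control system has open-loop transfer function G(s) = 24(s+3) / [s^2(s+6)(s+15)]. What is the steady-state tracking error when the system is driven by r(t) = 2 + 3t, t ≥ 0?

G(s) has two factors of s in the denominator, so the system is type 2. Taking each input component in turn:
  • 2: tracked with zero error.
  • 3t: tracked with zero error.
Total e_ss = 0.

0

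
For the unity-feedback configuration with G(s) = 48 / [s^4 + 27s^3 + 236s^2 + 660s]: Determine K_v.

4/55

Factoring s from the denominator leaves a polynomial with constant term 660, so the system is type 1.
K_v = lim_{s→0} s·G(s) = 48 / 660 = 4/55.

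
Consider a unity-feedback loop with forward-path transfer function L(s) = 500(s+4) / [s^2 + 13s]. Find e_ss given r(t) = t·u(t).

The denominator has no term below 13s — 1 pole at s=0, type 1.
K_v = lim_{s→0} s·L(s) = 500·4 / 13 = 2000/13.
e_ss = 1/K_v = 1/(2000/13) = 0.0065.

0.0065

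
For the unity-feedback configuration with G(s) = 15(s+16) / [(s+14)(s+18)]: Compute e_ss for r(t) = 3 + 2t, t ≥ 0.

infinity

No free integrators in G(s): this is a type 0 system. By superposition:
  • 3: e_ss = 3/(1+K_p) with K_p=20/21 → 63/41.
  • 2t: a type-0 system cannot track it, e_ss → ∞.
The unbounded component dominates.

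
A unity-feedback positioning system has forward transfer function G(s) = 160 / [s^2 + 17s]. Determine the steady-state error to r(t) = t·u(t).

Factoring s from the denominator leaves a polynomial with constant term 17, so the system is type 1.
K_v = lim_{s→0} s·G(s) = 160 / 17 = 160/17.
e_ss = 1/K_v = 1/(160/17) = 17/160.

17/160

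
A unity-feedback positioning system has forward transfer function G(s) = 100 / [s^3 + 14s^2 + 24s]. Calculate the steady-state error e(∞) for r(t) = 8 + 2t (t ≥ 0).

Factoring s from the denominator leaves a polynomial with constant term 24, so the system is type 1. Taking each input component in turn:
  • 8: tracked with zero error.
  • 2t: e_ss = 2/K_v with K_v=25/6 → 0.48.
Total e_ss = 0.48.

0.48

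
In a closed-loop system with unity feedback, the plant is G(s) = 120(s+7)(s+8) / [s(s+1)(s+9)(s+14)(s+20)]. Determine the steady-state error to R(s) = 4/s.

0

One free integrator in G(s): this is a type 1 system.
K_p = ∞ for a type-1 system; e_ss to a step is zero.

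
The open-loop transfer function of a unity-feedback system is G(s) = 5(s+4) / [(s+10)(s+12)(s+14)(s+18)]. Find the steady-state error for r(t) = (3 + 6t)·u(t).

infinity

The open loop has no poles at the origin → type 0 system. By superposition:
  • 3: e_ss = 3/(1+K_p) with K_p=1/1512 → 4536/1513.
  • 6t: a type-0 system cannot track it, e_ss → ∞.
The unbounded component dominates.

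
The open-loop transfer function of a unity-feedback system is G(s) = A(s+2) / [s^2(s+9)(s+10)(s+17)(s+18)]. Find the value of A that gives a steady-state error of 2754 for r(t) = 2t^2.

20

The open loop has two poles at the origin → type 2 system.
K_a = lim_{s→0} s^2·G(s) = A·2 / (9·10·17·18) = (1/13770)·A.
e_ss = 4/K_a = 2754 ⇒ K_a = 2/1377 ⇒ A = (2/1377)/(1/13770) = 20.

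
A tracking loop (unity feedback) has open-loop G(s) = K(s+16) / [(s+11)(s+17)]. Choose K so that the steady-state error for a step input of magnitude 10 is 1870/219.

2

G(s) has no factors of s in the denominator, so the system is type 0.
K_p = lim_{s→0} G(s) = K·16 / (11·17) = (16/187)·K.
e_ss = 10/(1 + K_p) = 1870/219 ⇒ 1 + (16/187)·K = 219/187 ⇒ K = 2.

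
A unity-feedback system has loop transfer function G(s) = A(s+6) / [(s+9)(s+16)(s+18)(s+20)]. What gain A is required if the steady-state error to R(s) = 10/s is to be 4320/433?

System type = 0 (no poles at s=0).
K_p = lim_{s→0} G(s) = A·6 / (9·16·18·20) = (1/8640)·A.
e_ss = 10/(1 + K_p) = 4320/433 ⇒ 1 + (1/8640)·A = 433/432 ⇒ A = 20.

20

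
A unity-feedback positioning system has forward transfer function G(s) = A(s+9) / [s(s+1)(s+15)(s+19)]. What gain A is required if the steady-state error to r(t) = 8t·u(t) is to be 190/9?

The open loop has one pole at the origin → type 1 system.
K_v = lim_{s→0} s·G(s) = A·9 / (1·15·19) = (3/95)·A.
e_ss = 8/K_v = 190/9 ⇒ K_v = 36/95 ⇒ A = (36/95)/(3/95) = 12.

12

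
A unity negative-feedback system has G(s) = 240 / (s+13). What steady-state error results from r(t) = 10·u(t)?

130/253

G(s) has no factors of s in the denominator, so the system is type 0.
K_p = lim_{s→0} G(s) = 240 / (13) = 240/13.
e_ss = 10/(1 + K_p) = 10/(253/13) = 130/253.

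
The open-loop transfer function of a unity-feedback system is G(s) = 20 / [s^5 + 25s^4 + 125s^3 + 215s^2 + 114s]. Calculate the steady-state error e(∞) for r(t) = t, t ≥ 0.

5.7

The denominator has no term below 114s — 1 pole at s=0, type 1.
K_v = lim_{s→0} s·G(s) = 20 / 114 = 10/57.
e_ss = 1/K_v = 1/(10/57) = 5.7.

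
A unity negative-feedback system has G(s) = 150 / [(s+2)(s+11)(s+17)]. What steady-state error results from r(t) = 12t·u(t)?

The open loop has no poles at the origin → type 0 system.
K_v = lim_{s→0} s·G(s) = 0; the steady-state error to this ramp input grows without bound.

infinity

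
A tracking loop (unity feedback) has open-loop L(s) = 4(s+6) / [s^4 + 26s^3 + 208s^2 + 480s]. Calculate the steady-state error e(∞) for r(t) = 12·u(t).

0

Factoring s from the denominator leaves a polynomial with constant term 480, so the system is type 1.
K_p = ∞ for a type-1 system; e_ss to a step is zero.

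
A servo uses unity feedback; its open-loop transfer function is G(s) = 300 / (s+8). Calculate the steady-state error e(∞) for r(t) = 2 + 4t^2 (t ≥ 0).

G(s) has no factors of s in the denominator, so the system is type 0. Taking each input component in turn:
  • 2: e_ss = 2/(1+K_p) with K_p=37.5 → 4/77.
  • 4t^2: a type-0 system cannot track it, e_ss → ∞.
The unbounded component dominates.

infinity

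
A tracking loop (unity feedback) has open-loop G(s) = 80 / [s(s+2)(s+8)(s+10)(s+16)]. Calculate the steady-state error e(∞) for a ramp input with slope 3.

G(s) has one factor of s in the denominator, so the system is type 1.
K_v = lim_{s→0} s·G(s) = 80 / (2·8·10·16) = 1/32.
e_ss = 3/K_v = 3/(1/32) = 96.

96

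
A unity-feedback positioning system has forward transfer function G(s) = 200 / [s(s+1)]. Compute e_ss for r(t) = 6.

0

The open loop has one pole at the origin → type 1 system.
K_p = ∞ for a type-1 system; e_ss to a step is zero.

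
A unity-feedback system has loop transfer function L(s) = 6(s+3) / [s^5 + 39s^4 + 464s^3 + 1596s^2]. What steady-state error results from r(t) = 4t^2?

Lowest-order denominator term is 1596s^2, so the open loop has 2 poles at the origin → type 2 system.
K_a = lim_{s→0} s^2·L(s) = 6·3 / 1596 = 3/266.
r(t) = 4t^2 gives R(s) = 8/s^3.
e_ss = 8/K_a = 8/(3/266) = 2128/3.

2128/3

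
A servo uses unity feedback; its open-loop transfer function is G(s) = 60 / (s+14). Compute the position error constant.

No free integrators in G(s): this is a type 0 system.
K_p = lim_{s→0} G(s) = 60 / (14) = 30/7.

30/7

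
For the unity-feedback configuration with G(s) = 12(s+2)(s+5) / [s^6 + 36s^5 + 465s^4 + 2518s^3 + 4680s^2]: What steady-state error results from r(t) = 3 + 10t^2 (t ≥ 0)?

780

Lowest-order denominator term is 4680s^2, so the open loop has 2 poles at the origin → type 2 system. Treating each term separately:
  • 3: tracked with zero error.
  • 10t^2: e_ss = 20/K_a with K_a=1/39 → 780.
Total e_ss = 780.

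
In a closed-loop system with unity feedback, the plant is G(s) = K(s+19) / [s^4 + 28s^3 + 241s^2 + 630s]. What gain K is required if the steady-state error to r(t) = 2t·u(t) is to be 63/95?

100

The denominator has no term below 630s — 1 pole at s=0, type 1.
K_v = lim_{s→0} s·G(s) = K·19 / 630 = (19/630)·K.
e_ss = 2/K_v = 63/95 ⇒ K_v = 190/63 ⇒ K = (190/63)/(19/630) = 100.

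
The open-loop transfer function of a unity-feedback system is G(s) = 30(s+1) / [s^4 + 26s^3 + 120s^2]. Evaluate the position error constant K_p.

infinity

K_p = lim_{s→0} G(s); with 2 poles at the origin the limit diverges, so K_p = ∞.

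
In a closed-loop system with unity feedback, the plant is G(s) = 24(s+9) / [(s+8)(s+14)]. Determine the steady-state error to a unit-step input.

No free integrators in G(s): this is a type 0 system.
K_p = lim_{s→0} G(s) = 24·9 / (8·14) = 27/14.
e_ss = 1/(1 + K_p) = 1/(41/14) = 14/41.

14/41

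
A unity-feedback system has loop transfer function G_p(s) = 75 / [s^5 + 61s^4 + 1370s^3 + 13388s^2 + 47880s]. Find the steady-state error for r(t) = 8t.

Factoring s from the denominator leaves a polynomial with constant term 47880, so the system is type 1.
K_v = lim_{s→0} s·G_p(s) = 75 / 47880 = 5/3192.
e_ss = 8/K_v = 8/(5/3192) = 5107.2.

5107.2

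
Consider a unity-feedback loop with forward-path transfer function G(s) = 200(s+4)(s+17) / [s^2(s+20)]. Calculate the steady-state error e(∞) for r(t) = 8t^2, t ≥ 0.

2/85

Two free integrators in G(s): this is a type 2 system.
K_a = lim_{s→0} s^2·G(s) = 200·4·17 / (20) = 680.
r(t) = 8t^2 gives R(s) = 16/s^3.
e_ss = 16/K_a = 16/680 = 2/85.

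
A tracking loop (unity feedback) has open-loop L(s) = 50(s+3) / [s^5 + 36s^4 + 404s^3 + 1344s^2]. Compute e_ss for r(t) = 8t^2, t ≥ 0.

Lowest-order denominator term is 1344s^2, so the open loop has 2 poles at the origin → type 2 system.
K_a = lim_{s→0} s^2·L(s) = 50·3 / 1344 = 25/224.
r(t) = 8t^2 gives R(s) = 16/s^3.
e_ss = 16/K_a = 16/(25/224) = 143.36.

143.36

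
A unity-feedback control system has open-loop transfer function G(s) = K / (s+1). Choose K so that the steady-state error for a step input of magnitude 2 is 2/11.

No free integrators in G(s): this is a type 0 system.
K_p = lim_{s→0} G(s) = K / (1) = 1·K.
e_ss = 2/(1 + K_p) = 2/11 ⇒ 1 + 1·K = 11 ⇒ K = 10.

10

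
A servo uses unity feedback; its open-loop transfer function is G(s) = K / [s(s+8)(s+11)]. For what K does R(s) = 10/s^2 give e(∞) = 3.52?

System type = 1 (one pole at s=0).
K_v = lim_{s→0} s·G(s) = K / (8·11) = (1/88)·K.
e_ss = 10/K_v = 3.52 ⇒ K_v = 125/44 ⇒ K = (125/44)/(1/88) = 250.

250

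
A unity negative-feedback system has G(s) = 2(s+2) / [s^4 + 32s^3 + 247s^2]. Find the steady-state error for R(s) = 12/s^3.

741

Lowest-order denominator term is 247s^2, so the open loop has 2 poles at the origin → type 2 system.
K_a = lim_{s→0} s^2·G(s) = 2·2 / 247 = 4/247.
r(t) = 6t^2 gives R(s) = 12/s^3.
e_ss = 12/K_a = 12/(4/247) = 741.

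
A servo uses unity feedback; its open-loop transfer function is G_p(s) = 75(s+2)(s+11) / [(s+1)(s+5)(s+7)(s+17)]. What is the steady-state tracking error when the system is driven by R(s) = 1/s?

No free integrators in G_p(s): this is a type 0 system.
K_p = lim_{s→0} G_p(s) = 75·2·11 / (1·5·7·17) = 330/119.
e_ss = 1/(1 + K_p) = 1/(449/119) = 119/449.

119/449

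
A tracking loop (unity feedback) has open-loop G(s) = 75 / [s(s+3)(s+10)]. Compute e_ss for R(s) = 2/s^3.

The open loop has one pole at the origin → type 1 system.
K_a = lim_{s→0} s^2·G(s) = 0; the steady-state error to this parabolic input grows without bound.

infinity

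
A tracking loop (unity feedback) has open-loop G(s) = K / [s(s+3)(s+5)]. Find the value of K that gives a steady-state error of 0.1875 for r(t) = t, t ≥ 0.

80

One free integrator in G(s): this is a type 1 system.
K_v = lim_{s→0} s·G(s) = K / (3·5) = (1/15)·K.
e_ss = 1/K_v = 0.1875 ⇒ K_v = 16/3 ⇒ K = (16/3)/(1/15) = 80.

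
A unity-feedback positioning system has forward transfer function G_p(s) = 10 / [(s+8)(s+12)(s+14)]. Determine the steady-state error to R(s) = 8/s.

5376/677

System type = 0 (no poles at s=0).
K_p = lim_{s→0} G_p(s) = 10 / (8·12·14) = 5/672.
e_ss = 8/(1 + K_p) = 8/(677/672) = 5376/677.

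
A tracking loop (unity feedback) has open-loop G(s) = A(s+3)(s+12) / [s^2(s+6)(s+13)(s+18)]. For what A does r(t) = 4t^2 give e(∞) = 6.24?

50

G(s) has two factors of s in the denominator, so the system is type 2.
K_a = lim_{s→0} s^2·G(s) = A·3·12 / (6·13·18) = (1/39)·A.
e_ss = 8/K_a = 6.24 ⇒ K_a = 50/39 ⇒ A = (50/39)/(1/39) = 50.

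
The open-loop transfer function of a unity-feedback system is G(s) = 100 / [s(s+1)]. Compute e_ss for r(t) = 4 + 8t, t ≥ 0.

The open loop has one pole at the origin → type 1 system. Treating each term separately:
  • 4: tracked with zero error.
  • 8t: e_ss = 8/K_v with K_v=100 → 0.08.
Total e_ss = 0.08.

0.08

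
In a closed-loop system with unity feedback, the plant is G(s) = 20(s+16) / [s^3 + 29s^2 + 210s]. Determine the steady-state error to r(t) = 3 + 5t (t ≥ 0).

105/32

Factoring s from the denominator leaves a polynomial with constant term 210, so the system is type 1. By superposition:
  • 3: tracked with zero error.
  • 5t: e_ss = 5/K_v with K_v=32/21 → 105/32.
Total e_ss = 105/32.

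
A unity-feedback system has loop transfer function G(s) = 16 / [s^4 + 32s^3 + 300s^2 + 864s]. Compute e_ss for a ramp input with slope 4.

Factoring s from the denominator leaves a polynomial with constant term 864, so the system is type 1.
K_v = lim_{s→0} s·G(s) = 16 / 864 = 1/54.
e_ss = 4/K_v = 4/(1/54) = 216.

216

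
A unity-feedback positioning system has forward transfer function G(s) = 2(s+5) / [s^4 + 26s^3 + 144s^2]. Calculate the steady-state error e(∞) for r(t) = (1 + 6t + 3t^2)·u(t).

86.4

The denominator has no term below 144s^2 — 2 poles at s=0, type 2. By superposition:
  • 1: tracked with zero error.
  • 6t: tracked with zero error.
  • 3t^2: e_ss = 6/K_a with K_a=5/72 → 86.4.
Total e_ss = 86.4.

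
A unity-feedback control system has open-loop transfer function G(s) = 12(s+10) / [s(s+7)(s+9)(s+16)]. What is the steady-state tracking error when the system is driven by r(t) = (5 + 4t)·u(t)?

33.6

The open loop has one pole at the origin → type 1 system. Treating each term separately:
  • 5: tracked with zero error.
  • 4t: e_ss = 4/K_v with K_v=5/42 → 33.6.
Total e_ss = 33.6.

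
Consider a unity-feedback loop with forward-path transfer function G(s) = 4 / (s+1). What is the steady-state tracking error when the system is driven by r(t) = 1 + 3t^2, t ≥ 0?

No free integrators in G(s): this is a type 0 system. Taking each input component in turn:
  • 1: e_ss = 1/(1+K_p) with K_p=4 → 0.2.
  • 3t^2: a type-0 system cannot track it, e_ss → ∞.
The unbounded component dominates.

infinity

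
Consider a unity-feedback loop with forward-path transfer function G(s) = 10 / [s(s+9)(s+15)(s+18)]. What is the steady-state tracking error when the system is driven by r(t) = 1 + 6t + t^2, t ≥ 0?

infinity

G(s) has one factor of s in the denominator, so the system is type 1. Treating each term separately:
  • 1: tracked with zero error.
  • 6t: e_ss = 6/K_v with K_v=1/243 → 1458.
  • t^2: a type-1 system cannot track it, e_ss → ∞.
The unbounded component dominates.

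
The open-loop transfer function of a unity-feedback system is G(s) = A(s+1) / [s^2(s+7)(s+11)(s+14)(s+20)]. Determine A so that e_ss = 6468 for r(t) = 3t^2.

Two free integrators in G(s): this is a type 2 system.
K_a = lim_{s→0} s^2·G(s) = A·1 / (7·11·14·20) = (1/21560)·A.
e_ss = 6/K_a = 6468 ⇒ K_a = 1/1078 ⇒ A = (1/1078)/(1/21560) = 20.

20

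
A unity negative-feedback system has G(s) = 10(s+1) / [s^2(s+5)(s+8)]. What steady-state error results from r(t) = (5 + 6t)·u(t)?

Two free integrators in G(s): this is a type 2 system. By superposition:
  • 5: tracked with zero error.
  • 6t: tracked with zero error.
Total e_ss = 0.

0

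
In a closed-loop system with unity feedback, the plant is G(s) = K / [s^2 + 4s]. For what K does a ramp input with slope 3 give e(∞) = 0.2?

Lowest-order denominator term is 4s, so the open loop has 1 pole at the origin → type 1 system.
K_v = lim_{s→0} s·G(s) = K / 4 = 0.25·K.
e_ss = 3/K_v = 0.2 ⇒ K_v = 15 ⇒ K = 15/0.25 = 60.

60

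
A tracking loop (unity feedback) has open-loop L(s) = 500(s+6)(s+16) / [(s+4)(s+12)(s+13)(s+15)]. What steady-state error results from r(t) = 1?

39/239

No free integrators in L(s): this is a type 0 system.
K_p = lim_{s→0} L(s) = 500·6·16 / (4·12·13·15) = 200/39.
e_ss = 1/(1 + K_p) = 1/(239/39) = 39/239.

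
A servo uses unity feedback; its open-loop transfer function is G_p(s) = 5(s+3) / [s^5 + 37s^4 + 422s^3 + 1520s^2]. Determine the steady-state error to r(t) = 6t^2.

The denominator has no term below 1520s^2 — 2 poles at s=0, type 2.
K_a = lim_{s→0} s^2·G_p(s) = 5·3 / 1520 = 3/304.
r(t) = 6t^2 gives R(s) = 12/s^3.
e_ss = 12/K_a = 12/(3/304) = 1216.

1216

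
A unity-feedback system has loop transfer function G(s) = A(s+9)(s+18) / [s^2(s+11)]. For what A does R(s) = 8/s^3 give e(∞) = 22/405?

10

Two free integrators in G(s): this is a type 2 system.
K_a = lim_{s→0} s^2·G(s) = A·9·18 / (11) = (162/11)·A.
e_ss = 8/K_a = 22/405 ⇒ K_a = 1620/11 ⇒ A = (1620/11)/(162/11) = 10.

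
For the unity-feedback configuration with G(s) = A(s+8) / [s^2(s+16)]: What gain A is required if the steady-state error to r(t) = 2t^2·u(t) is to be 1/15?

Two free integrators in G(s): this is a type 2 system.
K_a = lim_{s→0} s^2·G(s) = A·8 / (16) = 0.5·A.
e_ss = 4/K_a = 1/15 ⇒ K_a = 60 ⇒ A = 60/0.5 = 120.

120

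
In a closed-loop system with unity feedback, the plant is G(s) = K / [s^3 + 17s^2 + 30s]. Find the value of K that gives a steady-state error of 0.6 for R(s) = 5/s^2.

250

The denominator has no term below 30s — 1 pole at s=0, type 1.
K_v = lim_{s→0} s·G(s) = K / 30 = (1/30)·K.
e_ss = 5/K_v = 0.6 ⇒ K_v = 25/3 ⇒ K = (25/3)/(1/30) = 250.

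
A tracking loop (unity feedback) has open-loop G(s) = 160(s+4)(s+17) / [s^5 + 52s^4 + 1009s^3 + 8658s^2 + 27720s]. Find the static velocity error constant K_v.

272/693

The denominator has no term below 27720s — 1 pole at s=0, type 1.
K_v = lim_{s→0} s·G(s) = 160·4·17 / 27720 = 272/693.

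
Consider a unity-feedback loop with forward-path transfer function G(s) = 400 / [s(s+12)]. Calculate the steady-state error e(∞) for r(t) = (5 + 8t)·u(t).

0.24

One free integrator in G(s): this is a type 1 system. Taking each input component in turn:
  • 5: tracked with zero error.
  • 8t: e_ss = 8/K_v with K_v=100/3 → 0.24.
Total e_ss = 0.24.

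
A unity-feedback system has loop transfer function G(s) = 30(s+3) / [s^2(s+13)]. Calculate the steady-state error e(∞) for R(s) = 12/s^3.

26/15

Two free integrators in G(s): this is a type 2 system.
K_a = lim_{s→0} s^2·G(s) = 30·3 / (13) = 90/13.
r(t) = 6t^2 gives R(s) = 12/s^3.
e_ss = 12/K_a = 12/(90/13) = 26/15.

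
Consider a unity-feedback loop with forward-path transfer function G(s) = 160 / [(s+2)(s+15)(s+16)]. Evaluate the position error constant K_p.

No free integrators in G(s): this is a type 0 system.
K_p = lim_{s→0} G(s) = 160 / (2·15·16) = 1/3.

1/3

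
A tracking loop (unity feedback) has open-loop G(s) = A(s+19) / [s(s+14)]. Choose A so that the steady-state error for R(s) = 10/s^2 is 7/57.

System type = 1 (one pole at s=0).
K_v = lim_{s→0} s·G(s) = A·19 / (14) = (19/14)·A.
e_ss = 10/K_v = 7/57 ⇒ K_v = 570/7 ⇒ A = (570/7)/(19/14) = 60.

60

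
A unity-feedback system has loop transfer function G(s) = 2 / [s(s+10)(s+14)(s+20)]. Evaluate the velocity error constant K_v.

System type = 1 (one pole at s=0).
K_v = lim_{s→0} s·G(s) = 2 / (10·14·20) = 1/1400.

1/1400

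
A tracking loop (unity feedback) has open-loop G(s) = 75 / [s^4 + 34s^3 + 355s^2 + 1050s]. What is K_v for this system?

Factoring s from the denominator leaves a polynomial with constant term 1050, so the system is type 1.
K_v = lim_{s→0} s·G(s) = 75 / 1050 = 1/14.

1/14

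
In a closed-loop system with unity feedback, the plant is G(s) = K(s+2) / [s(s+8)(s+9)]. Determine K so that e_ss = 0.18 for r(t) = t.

200

One free integrator in G(s): this is a type 1 system.
K_v = lim_{s→0} s·G(s) = K·2 / (8·9) = (1/36)·K.
e_ss = 1/K_v = 0.18 ⇒ K_v = 50/9 ⇒ K = (50/9)/(1/36) = 200.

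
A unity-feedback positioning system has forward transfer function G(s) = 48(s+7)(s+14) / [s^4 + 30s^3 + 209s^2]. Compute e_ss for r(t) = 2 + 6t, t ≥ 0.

Lowest-order denominator term is 209s^2, so the open loop has 2 poles at the origin → type 2 system. By superposition:
  • 2: tracked with zero error.
  • 6t: tracked with zero error.
Total e_ss = 0.

0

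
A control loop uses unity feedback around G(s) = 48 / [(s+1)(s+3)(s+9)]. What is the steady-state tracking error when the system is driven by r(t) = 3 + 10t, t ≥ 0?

System type = 0 (no poles at s=0). Treating each term separately:
  • 3: e_ss = 3/(1+K_p) with K_p=16/9 → 1.08.
  • 10t: a type-0 system cannot track it, e_ss → ∞.
The unbounded component dominates.

infinity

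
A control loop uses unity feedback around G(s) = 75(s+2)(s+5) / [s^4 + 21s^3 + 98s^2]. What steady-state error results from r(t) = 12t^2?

Factoring s^2 from the denominator leaves a polynomial with constant term 98, so the system is type 2.
K_a = lim_{s→0} s^2·G(s) = 75·2·5 / 98 = 375/49.
r(t) = 12t^2 gives R(s) = 24/s^3.
e_ss = 24/K_a = 24/(375/49) = 3.136.

3.136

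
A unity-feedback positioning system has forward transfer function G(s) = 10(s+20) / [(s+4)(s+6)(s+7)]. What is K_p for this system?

G(s) has no factors of s in the denominator, so the system is type 0.
K_p = lim_{s→0} G(s) = 10·20 / (4·6·7) = 25/21.

25/21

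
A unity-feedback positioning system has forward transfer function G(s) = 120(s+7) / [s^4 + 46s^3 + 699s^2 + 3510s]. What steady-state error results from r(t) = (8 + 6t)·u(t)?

Lowest-order denominator term is 3510s, so the open loop has 1 pole at the origin → type 1 system. Treating each term separately:
  • 8: tracked with zero error.
  • 6t: e_ss = 6/K_v with K_v=28/117 → 351/14.
Total e_ss = 351/14.

351/14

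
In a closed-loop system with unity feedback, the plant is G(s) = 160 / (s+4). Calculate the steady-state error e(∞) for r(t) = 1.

1/41

System type = 0 (no poles at s=0).
K_p = lim_{s→0} G(s) = 160 / (4) = 40.
e_ss = 1/(1 + K_p) = 1/41.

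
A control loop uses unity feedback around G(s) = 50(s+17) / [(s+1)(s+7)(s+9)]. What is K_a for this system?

No free integrators in G(s): this is a type 0 system.
K_a = lim_{s→0} s^2·G(s) = 0 (the extra factor of s kills the finite limit).

0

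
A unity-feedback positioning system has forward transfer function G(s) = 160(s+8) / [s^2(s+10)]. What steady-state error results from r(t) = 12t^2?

0.1875

The open loop has two poles at the origin → type 2 system.
K_a = lim_{s→0} s^2·G(s) = 160·8 / (10) = 128.
r(t) = 12t^2 gives R(s) = 24/s^3.
e_ss = 24/K_a = 24/128 = 0.1875.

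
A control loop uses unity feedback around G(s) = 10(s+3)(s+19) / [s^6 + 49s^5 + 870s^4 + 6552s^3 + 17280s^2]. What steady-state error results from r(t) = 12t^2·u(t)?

Lowest-order denominator term is 17280s^2, so the open loop has 2 poles at the origin → type 2 system.
K_a = lim_{s→0} s^2·G(s) = 10·3·19 / 17280 = 19/576.
r(t) = 12t^2 gives R(s) = 24/s^3.
e_ss = 24/K_a = 24/(19/576) = 13824/19.

13824/19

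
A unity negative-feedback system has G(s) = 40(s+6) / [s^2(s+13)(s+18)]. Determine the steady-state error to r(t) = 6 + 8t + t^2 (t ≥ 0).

1.95

The open loop has two poles at the origin → type 2 system. By superposition:
  • 6: tracked with zero error.
  • 8t: tracked with zero error.
  • t^2: e_ss = 2/K_a with K_a=40/39 → 1.95.
Total e_ss = 1.95.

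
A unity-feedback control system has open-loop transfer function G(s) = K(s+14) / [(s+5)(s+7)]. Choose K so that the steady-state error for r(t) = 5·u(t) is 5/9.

20

No free integrators in G(s): this is a type 0 system.
K_p = lim_{s→0} G(s) = K·14 / (5·7) = 0.4·K.
e_ss = 5/(1 + K_p) = 5/9 ⇒ 1 + 0.4·K = 9 ⇒ K = 20.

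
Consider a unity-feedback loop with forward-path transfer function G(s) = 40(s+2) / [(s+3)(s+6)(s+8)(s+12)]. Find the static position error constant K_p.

System type = 0 (no poles at s=0).
K_p = lim_{s→0} G(s) = 40·2 / (3·6·8·12) = 5/108.

5/108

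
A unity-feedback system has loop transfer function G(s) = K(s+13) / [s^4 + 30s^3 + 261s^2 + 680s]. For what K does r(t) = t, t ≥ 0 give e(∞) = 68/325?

Factoring s from the denominator leaves a polynomial with constant term 680, so the system is type 1.
K_v = lim_{s→0} s·G(s) = K·13 / 680 = (13/680)·K.
e_ss = 1/K_v = 68/325 ⇒ K_v = 325/68 ⇒ K = (325/68)/(13/680) = 250.

250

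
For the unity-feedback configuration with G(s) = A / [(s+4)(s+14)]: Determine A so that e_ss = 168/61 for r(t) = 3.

5

G(s) has no factors of s in the denominator, so the system is type 0.
K_p = lim_{s→0} G(s) = A / (4·14) = (1/56)·A.
e_ss = 3/(1 + K_p) = 168/61 ⇒ 1 + (1/56)·A = 61/56 ⇒ A = 5.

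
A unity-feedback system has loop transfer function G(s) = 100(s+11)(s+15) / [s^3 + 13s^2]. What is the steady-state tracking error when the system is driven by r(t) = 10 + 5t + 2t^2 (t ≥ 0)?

13/4125

Factoring s^2 from the denominator leaves a polynomial with constant term 13, so the system is type 2. By superposition:
  • 10: tracked with zero error.
  • 5t: tracked with zero error.
  • 2t^2: e_ss = 4/K_a with K_a=16500/13 → 13/4125.
Total e_ss = 13/4125.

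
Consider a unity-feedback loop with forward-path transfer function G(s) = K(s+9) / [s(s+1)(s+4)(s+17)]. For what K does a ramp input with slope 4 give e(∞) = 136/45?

System type = 1 (one pole at s=0).
K_v = lim_{s→0} s·G(s) = K·9 / (1·4·17) = (9/68)·K.
e_ss = 4/K_v = 136/45 ⇒ K_v = 45/34 ⇒ K = (45/34)/(9/68) = 10.

10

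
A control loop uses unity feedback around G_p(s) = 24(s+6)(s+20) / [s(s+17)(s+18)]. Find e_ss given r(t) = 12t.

G_p(s) has one factor of s in the denominator, so the system is type 1.
K_v = lim_{s→0} s·G_p(s) = 24·6·20 / (17·18) = 160/17.
e_ss = 12/K_v = 12/(160/17) = 1.275.

1.275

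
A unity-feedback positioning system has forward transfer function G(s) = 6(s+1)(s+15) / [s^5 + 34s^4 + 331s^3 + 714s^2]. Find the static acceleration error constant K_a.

Factoring s^2 from the denominator leaves a polynomial with constant term 714, so the system is type 2.
K_a = lim_{s→0} s^2·G(s) = 6·1·15 / 714 = 15/119.

15/119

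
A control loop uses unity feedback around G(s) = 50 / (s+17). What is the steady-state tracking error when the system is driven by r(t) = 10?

170/67

System type = 0 (no poles at s=0).
K_p = lim_{s→0} G(s) = 50 / (17) = 50/17.
e_ss = 10/(1 + K_p) = 10/(67/17) = 170/67.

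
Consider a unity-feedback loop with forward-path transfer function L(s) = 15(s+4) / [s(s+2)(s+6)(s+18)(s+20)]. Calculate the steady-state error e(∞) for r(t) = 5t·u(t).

The open loop has one pole at the origin → type 1 system.
K_v = lim_{s→0} s·L(s) = 15·4 / (2·6·18·20) = 1/72.
e_ss = 5/K_v = 5/(1/72) = 360.

360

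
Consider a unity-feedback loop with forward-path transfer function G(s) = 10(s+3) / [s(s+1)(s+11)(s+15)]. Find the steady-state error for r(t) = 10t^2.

One free integrator in G(s): this is a type 1 system.
For a type-1 system K_a = 0, so e_ss to a parabolic input is unbounded.

infinity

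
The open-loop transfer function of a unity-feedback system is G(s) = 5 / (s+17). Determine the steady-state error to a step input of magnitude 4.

34/11

G(s) has no factors of s in the denominator, so the system is type 0.
K_p = lim_{s→0} G(s) = 5 / (17) = 5/17.
e_ss = 4/(1 + K_p) = 4/(22/17) = 34/11.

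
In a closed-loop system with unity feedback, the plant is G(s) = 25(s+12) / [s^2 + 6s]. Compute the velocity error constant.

The denominator has no term below 6s — 1 pole at s=0, type 1.
K_v = lim_{s→0} s·G(s) = 25·12 / 6 = 50.

50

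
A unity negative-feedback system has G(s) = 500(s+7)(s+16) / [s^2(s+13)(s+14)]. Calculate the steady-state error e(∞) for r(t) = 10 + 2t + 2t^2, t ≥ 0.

System type = 2 (two poles at s=0). Taking each input component in turn:
  • 10: tracked with zero error.
  • 2t: tracked with zero error.
  • 2t^2: e_ss = 4/K_a with K_a=4000/13 → 0.013.
Total e_ss = 0.013.

0.013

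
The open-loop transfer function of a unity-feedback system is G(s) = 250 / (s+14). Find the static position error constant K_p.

G(s) has no factors of s in the denominator, so the system is type 0.
K_p = lim_{s→0} G(s) = 250 / (14) = 125/7.

125/7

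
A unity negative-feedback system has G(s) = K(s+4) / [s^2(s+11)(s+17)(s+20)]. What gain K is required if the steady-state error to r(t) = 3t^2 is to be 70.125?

80

System type = 2 (two poles at s=0).
K_a = lim_{s→0} s^2·G(s) = K·4 / (11·17·20) = (1/935)·K.
e_ss = 6/K_a = 70.125 ⇒ K_a = 16/187 ⇒ K = (16/187)/(1/935) = 80.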